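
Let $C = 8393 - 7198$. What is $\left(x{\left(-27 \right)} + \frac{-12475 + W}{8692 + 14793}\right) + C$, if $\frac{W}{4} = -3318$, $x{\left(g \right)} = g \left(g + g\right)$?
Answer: $\frac{62279958}{23485} \approx 2651.9$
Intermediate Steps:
$x{\left(g \right)} = 2 g^{2}$ ($x{\left(g \right)} = g 2 g = 2 g^{2}$)
$W = -13272$ ($W = 4 \left(-3318\right) = -13272$)
$C = 1195$
$\left(x{\left(-27 \right)} + \frac{-12475 + W}{8692 + 14793}\right) + C = \left(2 \left(-27\right)^{2} + \frac{-12475 - 13272}{8692 + 14793}\right) + 1195 = \left(2 \cdot 729 - \frac{25747}{23485}\right) + 1195 = \left(1458 - \frac{25747}{23485}\right) + 1195 = \frac{34215383}{23485} + 1195 = \frac{62279958}{23485}$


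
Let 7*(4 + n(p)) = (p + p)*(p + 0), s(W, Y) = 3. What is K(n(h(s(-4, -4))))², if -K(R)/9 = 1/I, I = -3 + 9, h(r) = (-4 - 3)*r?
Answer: 9/4 ≈ 2.2500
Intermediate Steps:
h(r) = -7*r
I = 6
n(p) = -4 + 2*p²/7 (n(p) = -4 + ((p + p)*(p + 0))/7 = -4 + ((2*p)*p)/7 = -4 + (2*p²)/7 = -4 + 2*p²/7)
K(R) = -3/2 (K(R) = -9/6 = -9*⅙ = -3/2)
K(n(h(s(-4, -4))))² = (-3/2)² = 9/4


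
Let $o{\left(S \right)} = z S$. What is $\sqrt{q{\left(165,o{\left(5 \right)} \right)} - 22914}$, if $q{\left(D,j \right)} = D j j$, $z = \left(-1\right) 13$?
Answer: $\sqrt{674211} \approx 821.1$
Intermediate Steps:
$z = -13$
$o{\left(S \right)} = - 13 S$
$q{\left(D,j \right)} = D j^{2}$
$\sqrt{q{\left(165,o{\left(5 \right)} \right)} - 22914} = \sqrt{165 \left(\left(-13\right) 5\right)^{2} - 22914} = \sqrt{165 \left(-65\right)^{2} - 22914} = \sqrt{165 \cdot 4225 - 22914} = \sqrt{697125 - 22914} = \sqrt{674211}$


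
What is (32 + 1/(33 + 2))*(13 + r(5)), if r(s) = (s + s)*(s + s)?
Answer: 126673/35 ≈ 3619.2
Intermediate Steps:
r(s) = 4*s² (r(s) = (2*s)*(2*s) = 4*s²)
(32 + 1/(33 + 2))*(13 + r(5)) = (32 + 1/(33 + 2))*(13 + 4*5²) = (32 + 1/35)*(13 + 4*25) = (32 + 1/35)*(13 + 100) = (1121/35)*113 = 126673/35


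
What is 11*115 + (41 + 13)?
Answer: 1319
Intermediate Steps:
11*115 + (41 + 13) = 1265 + 54 = 1319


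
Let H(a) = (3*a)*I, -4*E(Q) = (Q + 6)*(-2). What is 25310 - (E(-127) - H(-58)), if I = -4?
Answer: 52133/2 ≈ 26067.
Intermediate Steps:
E(Q) = 3 + Q/2 (E(Q) = -(Q + 6)*(-2)/4 = -(6 + Q)*(-2)/4 = -(-12 - 2*Q)/4 = 3 + Q/2)
H(a) = -12*a (H(a) = (3*a)*(-4) = -12*a)
25310 - (E(-127) - H(-58)) = 25310 - ((3 + (½)*(-127)) - (-12)*(-58)) = 25310 - ((3 - 127/2) - 1*696) = 25310 - (-121/2 - 696) = 25310 - 1*(-1513/2) = 25310 + 1513/2 = 52133/2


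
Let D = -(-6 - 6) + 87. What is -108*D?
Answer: -10692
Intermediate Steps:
D = 99 (D = -1*(-12) + 87 = 12 + 87 = 99)
-108*D = -108*99 = -10692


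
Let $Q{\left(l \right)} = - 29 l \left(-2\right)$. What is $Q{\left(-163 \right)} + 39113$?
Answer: $29659$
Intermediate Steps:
$Q{\left(l \right)} = 58 l$ ($Q{\left(l \right)} = - 29 \left(- 2 l\right) = 58 l$)
$Q{\left(-163 \right)} + 39113 = 58 \left(-163\right) + 39113 = -9454 + 39113 = 29659$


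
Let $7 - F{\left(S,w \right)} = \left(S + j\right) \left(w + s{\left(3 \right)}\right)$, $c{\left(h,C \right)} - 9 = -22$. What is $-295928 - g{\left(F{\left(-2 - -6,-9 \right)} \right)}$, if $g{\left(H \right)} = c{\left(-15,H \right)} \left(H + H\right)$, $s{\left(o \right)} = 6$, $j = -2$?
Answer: $-295590$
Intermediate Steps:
$c{\left(h,C \right)} = -13$ ($c{\left(h,C \right)} = 9 - 22 = -13$)
$F{\left(S,w \right)} = 7 - \left(-2 + S\right) \left(6 + w\right)$ ($F{\left(S,w \right)} = 7 - \left(S - 2\right) \left(w + 6\right) = 7 - \left(-2 + S\right) \left(6 + w\right)$)
$g{\left(H \right)} = - 26 H$ ($g{\left(H \right)} = - 13 \left(H + H\right) = - 13 \cdot 2 H = - 26 H$)
$-295928 - g{\left(F{\left(-2 - -6,-9 \right)} \right)} = -295928 - - 26 \left(19 - 6 \left(-2 - -6\right) + 2 \left(-9\right) - \left(-2 - -6\right) \left(-9\right)\right) = -295928 - - 26 \left(19 - 6 \left(-2 + 6\right) - 18 - \left(-2 + 6\right) \left(-9\right)\right) = -295928 - - 26 \left(19 - 24 - 18 - 4 \left(-9\right)\right) = -295928 - - 26 \left(19 - 24 - 18 + 36\right) = -295928 - \left(-26\right) 13 = -295928 - -338 = -295928 + 338 = -295590$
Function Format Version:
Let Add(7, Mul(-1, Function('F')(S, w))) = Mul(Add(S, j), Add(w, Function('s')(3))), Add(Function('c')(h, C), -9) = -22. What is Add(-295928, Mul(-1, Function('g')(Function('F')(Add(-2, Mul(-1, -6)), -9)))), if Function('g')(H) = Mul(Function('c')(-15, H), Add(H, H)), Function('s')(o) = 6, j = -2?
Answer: -295590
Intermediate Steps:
Function('c')(h, C) = -13 (Function('c')(h, C) = Add(9, -22) = -13)
Function('F')(S, w) = Add(7, Mul(-1, Add(-2, S), Add(6, w))) (Function('F')(S, w) = Add(7, Mul(-1, Mul(Add(S, -2), Add(w, 6)))) = Add(7, Mul(-1, Mul(Add(-2, S), Add(6, w)))) = Add(7, Mul(-1, Add(-2, S), Add(6, w))))
Function('g')(H) = Mul(-26, H) (Function('g')(H) = Mul(-13, Add(H, H)) = Mul(-13, Mul(2, H)) = Mul(-26, H))
Add(-295928, Mul(-1, Function('g')(Function('F')(Add(-2, Mul(-1, -6)), -9)))) = Add(-295928, Mul(-1, Mul(-26, Add(19, Mul(-6, Add(-2, Mul(-1, -6))), Mul(2, -9), Mul(-1, Add(-2, Mul(-1, -6)), -9))))) = Add(-295928, Mul(-1, Mul(-26, Add(19, Mul(-6, Add(-2, 6)), -18, Mul(-1, Add(-2, 6), -9))))) = Add(-295928, Mul(-1, Mul(-26, Add(19, Mul(-6, 4), -18, Mul(-1, 4, -9))))) = Add(-295928, Mul(-1, Mul(-26, Add(19, -24, -18, 36)))) = Add(-295928, Mul(-1, Mul(-26, 13))) = Add(-295928, Mul(-1, -338)) = Add(-295928, 338) = -295590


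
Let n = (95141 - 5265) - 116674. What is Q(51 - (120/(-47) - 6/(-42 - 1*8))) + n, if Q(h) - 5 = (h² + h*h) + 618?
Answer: -28254198063/1380625 ≈ -20465.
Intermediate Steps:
n = -26798 (n = 89876 - 116674 = -26798)
Q(h) = 623 + 2*h² (Q(h) = 5 + ((h² + h*h) + 618) = 5 + ((h² + h²) + 618) = 5 + (2*h² + 618) = 5 + (618 + 2*h²) = 623 + 2*h²)
Q(51 - (120/(-47) - 6/(-42 - 1*8))) + n = (623 + 2*(51 - (120/(-47) - 6/(-42 - 1*8)))²) - 26798 = (623 + 2*(51 - (120*(-1/47) - 6/(-42 - 8)))²) - 26798 = (623 + 2*(51 - (-120/47 - 6/(-50)))²) - 26798 = (623 + 2*(51 - (-120/47 - 6*(-1/50)))²) - 26798 = (623 + 2*(51 - (-120/47 + 3/25))²) - 26798 = (623 + 2*(51 - 1*(-2859/1175))²) - 26798 = (623 + 2*(51 + 2859/1175)²) - 26798 = (623 + 2*(62784/1175)²) - 26798 = (623 + 2*(3941830656/1380625)) - 26798 = (623 + 7883661312/1380625) - 26798 = 8743790687/1380625 - 26798 = -28254198063/1380625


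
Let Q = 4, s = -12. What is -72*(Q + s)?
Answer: 576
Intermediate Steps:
-72*(Q + s) = -72*(4 - 12) = -72*(-8) = 576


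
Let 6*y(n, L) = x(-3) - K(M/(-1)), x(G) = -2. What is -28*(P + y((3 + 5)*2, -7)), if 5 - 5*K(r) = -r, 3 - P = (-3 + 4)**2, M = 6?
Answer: -238/5 ≈ -47.600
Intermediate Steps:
P = 2 (P = 3 - (-3 + 4)**2 = 3 - 1*1**2 = 3 - 1*1 = 3 - 1 = 2)
K(r) = 1 + r/5 (K(r) = 1 - (-1)*r/5 = 1 + r/5)
y(n, L) = -3/10 (y(n, L) = (-2 - (1 + (6/(-1))/5))/6 = (-2 - (1 + (6*(-1))/5))/6 = (-2 - (1 + (1/5)*(-6)))/6 = (-2 - (1 - 6/5))/6 = (-2 - 1*(-1/5))/6 = (-2 + 1/5)/6 = (1/6)*(-9/5) = -3/10)
-28*(P + y((3 + 5)*2, -7)) = -28*(2 - 3/10) = -28*17/10 = -238/5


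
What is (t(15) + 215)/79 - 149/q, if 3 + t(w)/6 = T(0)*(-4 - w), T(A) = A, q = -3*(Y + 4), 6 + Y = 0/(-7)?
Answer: -10589/474 ≈ -22.340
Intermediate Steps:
Y = -6 (Y = -6 + 0/(-7) = -6 + 0*(-1/7) = -6 + 0 = -6)
q = 6 (q = -3*(-6 + 4) = -3*(-2) = 6)
t(w) = -18 (t(w) = -18 + 6*(0*(-4 - w)) = -18 + 6*0 = -18 + 0 = -18)
(t(15) + 215)/79 - 149/q = (-18 + 215)/79 - 149/6 = 197*(1/79) - 149*1/6 = 197/79 - 149/6 = -10589/474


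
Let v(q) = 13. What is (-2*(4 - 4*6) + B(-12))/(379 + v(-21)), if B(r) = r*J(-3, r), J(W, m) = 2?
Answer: 2/49 ≈ 0.040816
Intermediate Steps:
B(r) = 2*r (B(r) = r*2 = 2*r)
(-2*(4 - 4*6) + B(-12))/(379 + v(-21)) = (-2*(4 - 4*6) + 2*(-12))/(379 + 13) = (-2*(4 - 24) - 24)/392 = (-2*(-20) - 24)*(1/392) = (40 - 24)*(1/392) = 16*(1/392) = 2/49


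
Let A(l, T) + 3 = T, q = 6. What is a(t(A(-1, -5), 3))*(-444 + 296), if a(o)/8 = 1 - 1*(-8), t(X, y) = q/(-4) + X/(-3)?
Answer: -10656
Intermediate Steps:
A(l, T) = -3 + T
t(X, y) = -3/2 - X/3 (t(X, y) = 6/(-4) + X/(-3) = 6*(-1/4) + X*(-1/3) = -3/2 - X/3)
a(o) = 72 (a(o) = 8*(1 - 1*(-8)) = 8*(1 + 8) = 8*9 = 72)
a(t(A(-1, -5), 3))*(-444 + 296) = 72*(-444 + 296) = 72*(-148) = -10656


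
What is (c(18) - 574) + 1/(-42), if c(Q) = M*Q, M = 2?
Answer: -22597/42 ≈ -538.02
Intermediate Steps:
c(Q) = 2*Q
(c(18) - 574) + 1/(-42) = (2*18 - 574) + 1/(-42) = (36 - 574) - 1/42 = -538 - 1/42 = -22597/42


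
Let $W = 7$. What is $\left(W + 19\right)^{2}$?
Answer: $676$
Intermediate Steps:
$\left(W + 19\right)^{2} = \left(7 + 19\right)^{2} = 26^{2} = 676$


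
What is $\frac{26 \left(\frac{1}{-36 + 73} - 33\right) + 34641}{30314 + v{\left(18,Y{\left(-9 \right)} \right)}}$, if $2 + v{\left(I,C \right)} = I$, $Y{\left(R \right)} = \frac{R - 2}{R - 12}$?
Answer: $\frac{1249997}{1122210} \approx 1.1139$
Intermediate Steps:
$Y{\left(R \right)} = \frac{-2 + R}{-12 + R}$
$v{\left(I,C \right)} = -2 + I$
$\frac{26 \left(\frac{1}{-36 + 73} - 33\right) + 34641}{30314 + v{\left(18,Y{\left(-9 \right)} \right)}} = \frac{26 \left(\frac{1}{-36 + 73} - 33\right) + 34641}{30314 + \left(-2 + 18\right)} = \frac{26 \left(\frac{1}{37} - 33\right) + 34641}{30314 + 16} = \frac{26 \left(\frac{1}{37} - 33\right) + 34641}{30330} = \left(26 \left(- \frac{1220}{37}\right) + 34641\right) \frac{1}{30330} = \left(- \frac{31720}{37} + 34641\right) \frac{1}{30330} = \frac{1249997}{37} \cdot \frac{1}{30330} = \frac{1249997}{1122210}$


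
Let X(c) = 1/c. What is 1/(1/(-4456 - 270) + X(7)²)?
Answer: 231574/4677 ≈ 49.513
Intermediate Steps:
1/(1/(-4456 - 270) + X(7)²) = 1/(1/(-4456 - 270) + (1/7)²) = 1/(1/(-4726) + (⅐)²) = 1/(-1/4726 + 1/49) = 1/(4677/231574) = 231574/4677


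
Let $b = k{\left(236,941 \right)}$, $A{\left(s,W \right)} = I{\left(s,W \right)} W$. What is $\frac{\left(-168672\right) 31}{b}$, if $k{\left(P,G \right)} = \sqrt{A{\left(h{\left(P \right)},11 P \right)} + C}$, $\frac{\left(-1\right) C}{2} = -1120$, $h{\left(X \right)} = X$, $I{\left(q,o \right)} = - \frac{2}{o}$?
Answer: $- \frac{871472 \sqrt{2238}}{373} \approx -1.1053 \cdot 10^{5}$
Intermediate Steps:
$A{\left(s,W \right)} = -2$ ($A{\left(s,W \right)} = - \frac{2}{W} W = -2$)
$C = 2240$ ($C = \left(-2\right) \left(-1120\right) = 2240$)
$k{\left(P,G \right)} = \sqrt{2238}$ ($k{\left(P,G \right)} = \sqrt{-2 + 2240} = \sqrt{2238}$)
$b = \sqrt{2238} \approx 47.307$
$\frac{\left(-168672\right) 31}{b} = \frac{\left(-168672\right) 31}{\sqrt{2238}} = - 5228832 \frac{\sqrt{2238}}{2238} = - \frac{871472 \sqrt{2238}}{373}$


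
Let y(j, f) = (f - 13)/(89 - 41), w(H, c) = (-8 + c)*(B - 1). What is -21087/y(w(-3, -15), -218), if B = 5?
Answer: 30672/7 ≈ 4381.7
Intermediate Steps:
w(H, c) = -32 + 4*c (w(H, c) = (-8 + c)*(5 - 1) = (-8 + c)*4 = -32 + 4*c)
y(j, f) = -13/48 + f/48 (y(j, f) = (-13 + f)/48 = (-13 + f)*(1/48) = -13/48 + f/48)
-21087/y(w(-3, -15), -218) = -21087/(-13/48 + (1/48)*(-218)) = -21087/(-13/48 - 109/24) = -21087/(-77/16) = -21087*(-16/77) = 30672/7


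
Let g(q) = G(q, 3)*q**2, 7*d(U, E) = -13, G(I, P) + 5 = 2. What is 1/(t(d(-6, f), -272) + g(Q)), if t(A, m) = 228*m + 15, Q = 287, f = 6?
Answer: -1/309108 ≈ -3.2351e-6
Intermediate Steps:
G(I, P) = -3 (G(I, P) = -5 + 2 = -3)
d(U, E) = -13/7 (d(U, E) = (1/7)*(-13) = -13/7)
t(A, m) = 15 + 228*m
g(q) = -3*q**2
1/(t(d(-6, f), -272) + g(Q)) = 1/((15 + 228*(-272)) - 3*287**2) = 1/((15 - 62016) - 3*82369) = 1/(-62001 - 247107) = 1/(-309108) = -1/309108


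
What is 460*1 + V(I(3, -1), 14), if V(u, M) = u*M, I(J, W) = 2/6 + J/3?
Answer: 1436/3 ≈ 478.67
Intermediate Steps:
I(J, W) = ⅓ + J/3 (I(J, W) = 2*(⅙) + J*(⅓) = ⅓ + J/3)
V(u, M) = M*u
460*1 + V(I(3, -1), 14) = 460*1 + 14*(⅓ + (⅓)*3) = 460 + 14*(⅓ + 1) = 460 + 14*(4/3) = 460 + 56/3 = 1436/3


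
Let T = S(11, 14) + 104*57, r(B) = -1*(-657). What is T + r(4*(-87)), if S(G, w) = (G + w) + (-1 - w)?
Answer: 6595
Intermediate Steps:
S(G, w) = -1 + G
r(B) = 657
T = 5938 (T = (-1 + 11) + 104*57 = 10 + 5928 = 5938)
T + r(4*(-87)) = 5938 + 657 = 6595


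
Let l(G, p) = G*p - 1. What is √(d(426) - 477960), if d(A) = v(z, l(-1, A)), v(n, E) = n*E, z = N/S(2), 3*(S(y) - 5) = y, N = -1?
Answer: 3*I*√15345407/17 ≈ 691.29*I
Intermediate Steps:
l(G, p) = -1 + G*p
S(y) = 5 + y/3
z = -3/17 (z = -1/(5 + (⅓)*2) = -1/(5 + ⅔) = -1/17/3 = -1*3/17 = -3/17 ≈ -0.17647)
v(n, E) = E*n
d(A) = 3/17 + 3*A/17 (d(A) = (-1 - A)*(-3/17) = 3/17 + 3*A/17)
√(d(426) - 477960) = √((3/17 + (3/17)*426) - 477960) = √((3/17 + 1278/17) - 477960) = √(1281/17 - 477960) = √(-8124039/17) = 3*I*√15345407/17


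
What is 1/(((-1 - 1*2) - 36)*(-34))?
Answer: 1/1326 ≈ 0.00075415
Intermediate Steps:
1/(((-1 - 1*2) - 36)*(-34)) = 1/(((-1 - 2) - 36)*(-34)) = 1/((-3 - 36)*(-34)) = 1/(-39*(-34)) = 1/1326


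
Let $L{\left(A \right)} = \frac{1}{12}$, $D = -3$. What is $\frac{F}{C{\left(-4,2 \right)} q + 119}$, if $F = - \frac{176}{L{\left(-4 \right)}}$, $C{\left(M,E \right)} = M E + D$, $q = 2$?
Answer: $- \frac{2112}{97} \approx -21.773$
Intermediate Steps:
$L{\left(A \right)} = \frac{1}{12}$
$C{\left(M,E \right)} = -3 + E M$ ($C{\left(M,E \right)} = M E - 3 = E M - 3 = -3 + E M$)
$F = -2112$ ($F = - 176 \frac{1}{\frac{1}{12}} = \left(-176\right) 12 = -2112$)
$\frac{F}{C{\left(-4,2 \right)} q + 119} = \frac{1}{\left(-3 + 2 \left(-4\right)\right) 2 + 119} \left(-2112\right) = \frac{1}{\left(-3 - 8\right) 2 + 119} \left(-2112\right) = \frac{1}{\left(-11\right) 2 + 119} \left(-2112\right) = \frac{1}{-22 + 119} \left(-2112\right) = \frac{1}{97} \left(-2112\right) = - \frac{2112}{97}$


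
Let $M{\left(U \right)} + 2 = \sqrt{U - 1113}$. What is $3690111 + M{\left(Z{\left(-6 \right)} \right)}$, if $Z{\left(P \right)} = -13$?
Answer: $3690109 + i \sqrt{1126} \approx 3.6901 \cdot 10^{6} + 33.556 i$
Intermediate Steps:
$M{\left(U \right)} = -2 + \sqrt{-1113 + U}$ ($M{\left(U \right)} = -2 + \sqrt{U - 1113} = -2 + \sqrt{-1113 + U}$)
$3690111 + M{\left(Z{\left(-6 \right)} \right)} = 3690111 - \left(2 - \sqrt{-1113 - 13}\right) = 3690111 - \left(2 - \sqrt{-1126}\right) = 3690111 - \left(2 - i \sqrt{1126}\right) = 3690109 + i \sqrt{1126}$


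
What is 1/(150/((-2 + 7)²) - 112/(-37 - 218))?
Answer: 255/1642 ≈ 0.15530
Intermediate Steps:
1/(150/((-2 + 7)²) - 112/(-37 - 218)) = 1/(150/(5²) - 112/(-255)) = 1/(150/25 - 112*(-1/255)) = 1/(150*(1/25) + 112/255) = 1/(6 + 112/255) = 1/(1642/255) = 255/1642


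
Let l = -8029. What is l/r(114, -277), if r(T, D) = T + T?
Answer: -8029/228 ≈ -35.215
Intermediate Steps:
r(T, D) = 2*T
l/r(114, -277) = -8029/(2*114) = -8029/228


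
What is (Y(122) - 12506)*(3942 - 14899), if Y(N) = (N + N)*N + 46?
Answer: -189643756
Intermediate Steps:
Y(N) = 46 + 2*N² (Y(N) = (2*N)*N + 46 = 2*N² + 46 = 46 + 2*N²)
(Y(122) - 12506)*(3942 - 14899) = ((46 + 2*122²) - 12506)*(3942 - 14899) = ((46 + 2*14884) - 12506)*(-10957) = ((46 + 29768) - 12506)*(-10957) = (29814 - 12506)*(-10957) = 17308*(-10957) = -189643756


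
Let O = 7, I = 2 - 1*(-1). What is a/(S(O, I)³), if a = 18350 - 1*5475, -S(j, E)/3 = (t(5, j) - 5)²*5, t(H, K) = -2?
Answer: -103/3176523 ≈ -3.2425e-5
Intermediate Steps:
I = 3 (I = 2 + 1 = 3)
S(j, E) = -735 (S(j, E) = -3*(-2 - 5)²*5 = -3*(-7)²*5 = -147*5 = -3*245 = -735)
a = 12875 (a = 18350 - 5475 = 12875)
a/(S(O, I)³) = 12875/((-735)³) = 12875/(-397065375) = 12875*(-1/397065375) = -103/3176523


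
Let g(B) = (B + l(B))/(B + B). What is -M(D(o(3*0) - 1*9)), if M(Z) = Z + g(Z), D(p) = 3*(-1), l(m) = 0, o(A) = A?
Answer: 5/2 ≈ 2.5000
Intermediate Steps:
g(B) = 1/2 (g(B) = (B + 0)/(B + B) = B/((2*B)) = B*(1/(2*B)) = 1/2)
D(p) = -3
M(Z) = 1/2 + Z (M(Z) = Z + 1/2 = 1/2 + Z)
-M(D(o(3*0) - 1*9)) = -(1/2 - 3) = -1*(-5/2) = 5/2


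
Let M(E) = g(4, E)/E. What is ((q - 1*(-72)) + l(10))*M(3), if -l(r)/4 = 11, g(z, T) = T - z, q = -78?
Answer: 50/3 ≈ 16.667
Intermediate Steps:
l(r) = -44 (l(r) = -4*11 = -44)
M(E) = (-4 + E)/E (M(E) = (E - 1*4)/E = (E - 4)/E = (-4 + E)/E)
((q - 1*(-72)) + l(10))*M(3) = ((-78 - 1*(-72)) - 44)*((-4 + 3)/3) = ((-78 + 72) - 44)*((⅓)*(-1)) = (-6 - 44)*(-⅓) = -50*(-⅓) = 50/3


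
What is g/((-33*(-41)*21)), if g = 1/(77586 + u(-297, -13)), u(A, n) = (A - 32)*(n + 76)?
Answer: 1/1615534767 ≈ 6.1899e-10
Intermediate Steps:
u(A, n) = (-32 + A)*(76 + n)
g = 1/56859 (g = 1/(77586 + (-2432 - 32*(-13) + 76*(-297) - 297*(-13))) = 1/(77586 + (-2432 + 416 - 22572 + 3861)) = 1/(77586 - 20727) = 1/56859 ≈ 1.7587e-5)
g/((-33*(-41)*21)) = 1/(56859*((-33*(-41)*21))) = 1/(56859*((1353*21))) = (1/56859)/28413 = (1/56859)*(1/28413) = 1/1615534767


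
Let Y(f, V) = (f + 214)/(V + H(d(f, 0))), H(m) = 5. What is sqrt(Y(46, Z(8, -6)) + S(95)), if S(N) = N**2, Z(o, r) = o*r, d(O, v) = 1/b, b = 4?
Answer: sqrt(16676045)/43 ≈ 94.968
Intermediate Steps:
d(O, v) = 1/4
Y(f, V) = (214 + f)/(5 + V) (Y(f, V) = (f + 214)/(V + 5) = (214 + f)/(5 + V))
sqrt(Y(46, Z(8, -6)) + S(95)) = sqrt((214 + 46)/(5 + 8*(-6)) + 95**2) = sqrt(260/(5 - 48) + 9025) = sqrt(260/(-43) + 9025) = sqrt(-1/43*260 + 9025) = sqrt(-260/43 + 9025) = sqrt(387815/43) = sqrt(16676045)/43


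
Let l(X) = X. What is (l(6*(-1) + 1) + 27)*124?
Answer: 2728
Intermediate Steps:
(l(6*(-1) + 1) + 27)*124 = ((6*(-1) + 1) + 27)*124 = ((-6 + 1) + 27)*124 = (-5 + 27)*124 = 22*124 = 2728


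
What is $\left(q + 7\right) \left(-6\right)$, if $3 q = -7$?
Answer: $-28$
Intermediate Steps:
$q = - \frac{7}{3}$ ($q = \frac{1}{3} \left(-7\right) = - \frac{7}{3} \approx -2.3333$)
$\left(q + 7\right) \left(-6\right) = \left(- \frac{7}{3} + 7\right) \left(-6\right) = \frac{14}{3} \left(-6\right) = -28$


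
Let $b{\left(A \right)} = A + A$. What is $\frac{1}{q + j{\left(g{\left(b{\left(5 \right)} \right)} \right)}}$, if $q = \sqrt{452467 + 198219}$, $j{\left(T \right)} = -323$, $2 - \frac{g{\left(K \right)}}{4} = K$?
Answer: $\frac{323}{546357} + \frac{\sqrt{650686}}{546357} \approx 0.0020676$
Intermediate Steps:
$b{\left(A \right)} = 2 A$
$g{\left(K \right)} = 8 - 4 K$
$q = \sqrt{650686} \approx 806.65$
$\frac{1}{q + j{\left(g{\left(b{\left(5 \right)} \right)} \right)}} = \frac{1}{\sqrt{650686} - 323} = \frac{1}{-323 + \sqrt{650686}}$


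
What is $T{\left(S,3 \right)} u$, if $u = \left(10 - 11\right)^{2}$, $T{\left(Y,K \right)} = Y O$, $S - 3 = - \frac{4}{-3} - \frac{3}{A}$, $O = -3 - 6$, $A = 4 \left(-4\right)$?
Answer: $- \frac{651}{16} \approx -40.688$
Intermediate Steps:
$A = -16$
$O = -9$ ($O = -3 - 6 = -9$)
$S = \frac{217}{48}$ ($S = 3 - \left(- \frac{4}{3} - \frac{3}{16}\right) = 3 - - \frac{73}{48} = 3 + \left(\frac{4}{3} + \frac{3}{16}\right) = 3 + \frac{73}{48} = \frac{217}{48} \approx 4.5208$)
$T{\left(Y,K \right)} = - 9 Y$ ($T{\left(Y,K \right)} = Y \left(-9\right) = - 9 Y$)
$u = 1$ ($u = \left(-1\right)^{2} = 1$)
$T{\left(S,3 \right)} u = \left(-9\right) \frac{217}{48} \cdot 1 = \left(- \frac{651}{16}\right) 1 = - \frac{651}{16}$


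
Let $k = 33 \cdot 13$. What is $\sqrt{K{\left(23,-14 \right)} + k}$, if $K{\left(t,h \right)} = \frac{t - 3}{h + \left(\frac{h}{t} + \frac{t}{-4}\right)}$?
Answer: $\frac{\sqrt{1501541021}}{1873} \approx 20.689$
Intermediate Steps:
$k = 429$
$K{\left(t,h \right)} = \frac{-3 + t}{h - \frac{t}{4} + \frac{h}{t}}$ ($K{\left(t,h \right)} = \frac{-3 + t}{h + \left(\frac{h}{t} + t \left(- \frac{1}{4}\right)\right)} = \frac{-3 + t}{h + \left(\frac{h}{t} - \frac{t}{4}\right)} = \frac{-3 + t}{h + \left(- \frac{t}{4} + \frac{h}{t}\right)} = \frac{-3 + t}{h - \frac{t}{4} + \frac{h}{t}}$)
$\sqrt{K{\left(23,-14 \right)} + k} = \sqrt{4 \cdot 23 \frac{1}{- 23^{2} + 4 \left(-14\right) + 4 \left(-14\right) 23} \left(-3 + 23\right) + 429} = \sqrt{4 \cdot 23 \frac{1}{\left(-1\right) 529 - 56 - 1288} \cdot 20 + 429} = \sqrt{4 \cdot 23 \frac{1}{-529 - 56 - 1288} \cdot 20 + 429} = \sqrt{4 \cdot 23 \frac{1}{-1873} \cdot 20 + 429} = \sqrt{4 \cdot 23 \left(- \frac{1}{1873}\right) 20 + 429} = \sqrt{- \frac{1840}{1873} + 429} = \sqrt{\frac{801677}{1873}} = \frac{\sqrt{1501541021}}{1873}$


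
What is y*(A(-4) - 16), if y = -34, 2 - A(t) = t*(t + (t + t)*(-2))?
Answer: -1156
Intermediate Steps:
A(t) = 2 + 3*t² (A(t) = 2 - t*(t + (t + t)*(-2)) = 2 - t*(t + (2*t)*(-2)) = 2 - t*(t - 4*t) = 2 - t*(-3*t) = 2 - (-3)*t² = 2 + 3*t²)
y*(A(-4) - 16) = -34*((2 + 3*(-4)²) - 16) = -34*((2 + 3*16) - 16) = -34*((2 + 48) - 16) = -34*(50 - 16) = -34*34 = -1156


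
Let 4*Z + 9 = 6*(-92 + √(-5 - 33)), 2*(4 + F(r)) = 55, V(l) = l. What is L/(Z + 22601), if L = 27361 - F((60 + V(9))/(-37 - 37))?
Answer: 9824332050/8071766017 - 656100*I*√38/8071766017 ≈ 1.2171 - 0.00050106*I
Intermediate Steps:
F(r) = 47/2 (F(r) = -4 + (½)*55 = -4 + 55/2 = 47/2)
Z = -561/4 + 3*I*√38/2 (Z = -9/4 + (6*(-92 + √(-5 - 33)))/4 = -9/4 + (6*(-92 + √(-38)))/4 = -9/4 + (6*(-92 + I*√38))/4 = -9/4 + (-552 + 6*I*√38)/4 = -9/4 + (-138 + 3*I*√38/2) = -561/4 + 3*I*√38/2 ≈ -140.25 + 9.2466*I)
L = 54675/2 (L = 27361 - 1*47/2 = 27361 - 47/2 = 54675/2 ≈ 27338.)
L/(Z + 22601) = 54675/(2*((-561/4 + 3*I*√38/2) + 22601)) = 54675/(2*(89843/4 + 3*I*√38/2))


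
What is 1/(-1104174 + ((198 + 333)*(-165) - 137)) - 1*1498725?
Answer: -1786369294351/1191926 ≈ -1.4987e+6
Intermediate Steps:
1/(-1104174 + ((198 + 333)*(-165) - 137)) - 1*1498725 = 1/(-1104174 + (531*(-165) - 137)) - 1498725 = 1/(-1104174 + (-87615 - 137)) - 1498725 = 1/(-1104174 - 87752) - 1498725 = 1/(-1191926) - 1498725 = -1/1191926 - 1498725 = -1786369294351/1191926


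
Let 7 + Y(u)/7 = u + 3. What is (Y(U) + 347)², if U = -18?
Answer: 37249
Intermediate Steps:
Y(u) = -28 + 7*u (Y(u) = -49 + 7*(u + 3) = -49 + 7*(3 + u) = -49 + (21 + 7*u) = -28 + 7*u)
(Y(U) + 347)² = ((-28 + 7*(-18)) + 347)² = ((-28 - 126) + 347)² = (-154 + 347)² = 193² = 37249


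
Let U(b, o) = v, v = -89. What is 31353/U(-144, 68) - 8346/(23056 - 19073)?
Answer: -125621793/354487 ≈ -354.38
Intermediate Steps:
U(b, o) = -89
31353/U(-144, 68) - 8346/(23056 - 19073) = 31353/(-89) - 8346/(23056 - 19073) = 31353*(-1/89) - 8346/3983 = -31353/89 - 8346*1/3983 = -31353/89 - 8346/3983 = -125621793/354487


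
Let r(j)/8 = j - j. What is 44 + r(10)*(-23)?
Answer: 44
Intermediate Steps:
r(j) = 0 (r(j) = 8*(j - j) = 8*0 = 0)
44 + r(10)*(-23) = 44 + 0*(-23) = 44 + 0 = 44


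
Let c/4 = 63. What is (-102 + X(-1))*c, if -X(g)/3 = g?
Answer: -24948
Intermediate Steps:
c = 252 (c = 4*63 = 252)
X(g) = -3*g
(-102 + X(-1))*c = (-102 - 3*(-1))*252 = (-102 + 3)*252 = -99*252 = -24948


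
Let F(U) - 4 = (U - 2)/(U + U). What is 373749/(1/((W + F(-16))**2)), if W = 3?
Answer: 5472059109/256 ≈ 2.1375e+7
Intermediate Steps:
F(U) = 4 + (-2 + U)/(2*U) (F(U) = 4 + (U - 2)/(U + U) = 4 + (-2 + U)/((2*U)) = 4 + (-2 + U)*(1/(2*U)) = 4 + (-2 + U)/(2*U))
373749/(1/((W + F(-16))**2)) = 373749/(1/((3 + (9/2 - 1/(-16)))**2)) = 373749/(1/((3 + (9/2 - 1*(-1/16)))**2)) = 373749/(1/((3 + (9/2 + 1/16))**2)) = 373749/(1/((3 + 73/16)**2)) = 373749/(1/((121/16)**2)) = 373749/(1/(14641/256)) = 373749/(256/14641) = 373749*(14641/256) = 5472059109/256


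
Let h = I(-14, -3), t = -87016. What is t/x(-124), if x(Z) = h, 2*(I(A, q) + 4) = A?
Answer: 87016/11 ≈ 7910.5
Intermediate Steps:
I(A, q) = -4 + A/2
h = -11 (h = -4 + (½)*(-14) = -4 - 7 = -11)
x(Z) = -11
t/x(-124) = -87016/(-11) = -87016*(-1/11) = 87016/11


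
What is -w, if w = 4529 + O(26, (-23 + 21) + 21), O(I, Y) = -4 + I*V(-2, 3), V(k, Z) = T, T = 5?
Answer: -4655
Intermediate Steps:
V(k, Z) = 5
O(I, Y) = -4 + 5*I (O(I, Y) = -4 + I*5 = -4 + 5*I)
w = 4655 (w = 4529 + (-4 + 5*26) = 4529 + (-4 + 130) = 4529 + 126 = 4655)
-w = -1*4655 = -4655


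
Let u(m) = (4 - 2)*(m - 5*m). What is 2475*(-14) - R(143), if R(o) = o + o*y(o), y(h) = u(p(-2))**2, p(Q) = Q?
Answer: -71401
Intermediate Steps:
u(m) = -8*m (u(m) = 2*(-4*m) = -8*m)
y(h) = 256 (y(h) = (-8*(-2))**2 = 16**2 = 256)
R(o) = 257*o (R(o) = o + o*256 = o + 256*o = 257*o)
2475*(-14) - R(143) = 2475*(-14) - 257*143 = -34650 - 1*36751 = -34650 - 36751 = -71401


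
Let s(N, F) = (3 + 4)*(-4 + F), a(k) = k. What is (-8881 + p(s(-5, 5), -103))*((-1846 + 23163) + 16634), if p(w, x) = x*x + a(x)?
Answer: 61670375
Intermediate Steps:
s(N, F) = -28 + 7*F (s(N, F) = 7*(-4 + F) = -28 + 7*F)
p(w, x) = x + x² (p(w, x) = x*x + x = x² + x = x + x²)
(-8881 + p(s(-5, 5), -103))*((-1846 + 23163) + 16634) = (-8881 - 103*(1 - 103))*((-1846 + 23163) + 16634) = (-8881 - 103*(-102))*(21317 + 16634) = (-8881 + 10506)*37951 = 1625*37951 = 61670375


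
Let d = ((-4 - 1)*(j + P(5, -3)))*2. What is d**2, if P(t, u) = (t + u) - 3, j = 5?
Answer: 1600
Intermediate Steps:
P(t, u) = -3 + t + u
d = -40 (d = ((-4 - 1)*(5 + (-3 + 5 - 3)))*2 = -5*(5 - 1)*2 = -5*4*2 = -20*2 = -40)
d**2 = (-40)**2 = 1600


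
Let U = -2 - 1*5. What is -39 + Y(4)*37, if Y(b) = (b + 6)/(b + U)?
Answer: -487/3 ≈ -162.33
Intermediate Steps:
U = -7 (U = -2 - 5 = -7)
Y(b) = (6 + b)/(-7 + b) (Y(b) = (b + 6)/(b - 7) = (6 + b)/(-7 + b))
-39 + Y(4)*37 = -39 + ((6 + 4)/(-7 + 4))*37 = -39 + (10/(-3))*37 = -39 - ⅓*10*37 = -39 - 10/3*37 = -39 - 370/3 = -487/3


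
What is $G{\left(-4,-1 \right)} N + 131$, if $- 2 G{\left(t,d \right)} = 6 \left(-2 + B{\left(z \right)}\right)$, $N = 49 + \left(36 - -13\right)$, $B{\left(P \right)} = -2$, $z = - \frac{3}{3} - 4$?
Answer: $1307$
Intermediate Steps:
$z = -5$ ($z = \left(-3\right) \frac{1}{3} - 4 = -1 - 4 = -5$)
$N = 98$ ($N = 49 + \left(36 + 13\right) = 49 + 49 = 98$)
$G{\left(t,d \right)} = 12$ ($G{\left(t,d \right)} = - \frac{6 \left(-2 - 2\right)}{2} = - \frac{6 \left(-4\right)}{2} = \left(- \frac{1}{2}\right) \left(-24\right) = 12$)
$G{\left(-4,-1 \right)} N + 131 = 12 \cdot 98 + 131 = 1176 + 131 = 1307$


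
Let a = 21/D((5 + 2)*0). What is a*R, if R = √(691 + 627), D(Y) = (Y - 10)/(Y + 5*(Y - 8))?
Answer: 84*√1318 ≈ 3049.6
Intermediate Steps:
D(Y) = (-10 + Y)/(-40 + 6*Y) (D(Y) = (-10 + Y)/(Y + 5*(-8 + Y)) = (-10 + Y)/(Y + (-40 + 5*Y)) = (-10 + Y)/(-40 + 6*Y))
a = 84 (a = 21/(((-10 + (5 + 2)*0)/(2*(-20 + 3*((5 + 2)*0))))) = 21/(((-10 + 7*0)/(2*(-20 + 3*(7*0))))) = 21/(((-10 + 0)/(2*(-20 + 3*0)))) = 21/(((½)*(-10)/(-20 + 0))) = 21/(((½)*(-10)/(-20))) = 21/(((½)*(-1/20)*(-10))) = 21/(¼) = 21*4 = 84)
R = √1318 ≈ 36.304
a*R = 84*√1318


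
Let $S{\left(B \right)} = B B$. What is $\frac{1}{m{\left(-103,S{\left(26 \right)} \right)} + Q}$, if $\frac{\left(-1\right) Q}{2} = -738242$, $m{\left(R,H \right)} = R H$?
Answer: $\frac{1}{1406856} \approx 7.108 \cdot 10^{-7}$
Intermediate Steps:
$S{\left(B \right)} = B^{2}$
$m{\left(R,H \right)} = H R$
$Q = 1476484$ ($Q = \left(-2\right) \left(-738242\right) = 1476484$)
$\frac{1}{m{\left(-103,S{\left(26 \right)} \right)} + Q} = \frac{1}{26^{2} \left(-103\right) + 1476484} = \frac{1}{676 \left(-103\right) + 1476484} = \frac{1}{-69628 + 1476484} = \frac{1}{1406856}$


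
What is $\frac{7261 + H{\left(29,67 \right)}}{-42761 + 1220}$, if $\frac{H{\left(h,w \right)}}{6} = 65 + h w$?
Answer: $- \frac{19309}{41541} \approx -0.46482$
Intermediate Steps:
$H{\left(h,w \right)} = 390 + 6 h w$ ($H{\left(h,w \right)} = 6 \left(65 + h w\right) = 390 + 6 h w$)
$\frac{7261 + H{\left(29,67 \right)}}{-42761 + 1220} = \frac{7261 + \left(390 + 6 \cdot 29 \cdot 67\right)}{-42761 + 1220} = \frac{7261 + \left(390 + 11658\right)}{-41541} = \left(7261 + 12048\right) \left(- \frac{1}{41541}\right) = 19309 \left(- \frac{1}{41541}\right) = - \frac{19309}{41541}$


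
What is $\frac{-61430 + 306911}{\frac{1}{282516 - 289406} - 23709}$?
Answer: $- \frac{1691364090}{163355011} \approx -10.354$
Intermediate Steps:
$\frac{-61430 + 306911}{\frac{1}{282516 - 289406} - 23709} = \frac{245481}{\frac{1}{-6890} - 23709} = \frac{245481}{- \frac{1}{6890} - 23709} = \frac{245481}{- \frac{163355011}{6890}} = 245481 \left(- \frac{6890}{163355011}\right) = - \frac{1691364090}{163355011}$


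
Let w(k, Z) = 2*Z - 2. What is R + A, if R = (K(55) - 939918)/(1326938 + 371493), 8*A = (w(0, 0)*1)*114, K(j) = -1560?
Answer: -98693523/3396862 ≈ -29.054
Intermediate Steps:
w(k, Z) = -2 + 2*Z
A = -57/2 (A = (((-2 + 2*0)*1)*114)/8 = (((-2 + 0)*1)*114)/8 = (-2*1*114)/8 = (-2*114)/8 = (1/8)*(-228) = -57/2 ≈ -28.500)
R = -941478/1698431 (R = (-1560 - 939918)/(1326938 + 371493) = -941478/1698431 ≈ -0.55432)
R + A = -941478/1698431 - 57/2 = -98693523/3396862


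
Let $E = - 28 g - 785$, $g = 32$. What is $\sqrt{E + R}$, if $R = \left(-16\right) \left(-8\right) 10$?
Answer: $i \sqrt{401} \approx 20.025 i$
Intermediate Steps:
$R = 1280$ ($R = 128 \cdot 10 = 1280$)
$E = -1681$ ($E = \left(-28\right) 32 - 785 = -896 - 785 = -1681$)
$\sqrt{E + R} = \sqrt{-1681 + 1280} = \sqrt{-401} = i \sqrt{401}$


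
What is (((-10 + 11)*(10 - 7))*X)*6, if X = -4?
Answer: -72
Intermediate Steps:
(((-10 + 11)*(10 - 7))*X)*6 = (((-10 + 11)*(10 - 7))*(-4))*6 = ((1*3)*(-4))*6 = (3*(-4))*6 = -12*6 = -72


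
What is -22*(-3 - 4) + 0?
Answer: 154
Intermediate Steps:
-22*(-3 - 4) + 0 = -22*(-7) + 0 = 154 + 0 = 154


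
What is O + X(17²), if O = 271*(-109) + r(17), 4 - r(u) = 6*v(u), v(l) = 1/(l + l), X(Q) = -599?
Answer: -512281/17 ≈ -30134.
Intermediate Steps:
v(l) = 1/(2*l)
r(u) = 4 - 3/u (r(u) = 4 - 6*1/(2*u) = 4 - 3/u)
O = -502098/17 (O = 271*(-109) + (4 - 3/17) = -29539 + (4 - 3*1/17) = -29539 + (4 - 3/17) = -29539 + 65/17 = -502098/17 ≈ -29535.)
O + X(17²) = -502098/17 - 599 = -512281/17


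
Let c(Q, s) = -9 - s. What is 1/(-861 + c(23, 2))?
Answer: -1/872 ≈ -0.0011468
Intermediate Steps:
1/(-861 + c(23, 2)) = 1/(-861 + (-9 - 1*2)) = 1/(-861 + (-9 - 2)) = 1/(-861 - 11) = 1/(-872) = -1/872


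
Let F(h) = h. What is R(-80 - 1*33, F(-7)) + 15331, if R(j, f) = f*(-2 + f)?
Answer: 15394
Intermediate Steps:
R(-80 - 1*33, F(-7)) + 15331 = -7*(-2 - 7) + 15331 = -7*(-9) + 15331 = 63 + 15331 = 15394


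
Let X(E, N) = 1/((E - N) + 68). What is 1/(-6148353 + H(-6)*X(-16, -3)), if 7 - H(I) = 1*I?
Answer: -55/338159402 ≈ -1.6265e-7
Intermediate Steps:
X(E, N) = 1/(68 + E - N)
H(I) = 7 - I
1/(-6148353 + H(-6)*X(-16, -3)) = 1/(-6148353 + (7 - 1*(-6))/(68 - 16 - 1*(-3))) = 1/(-6148353 + (7 + 6)/(68 - 16 + 3)) = 1/(-6148353 + 13/55) = 1/(-338159402/55) = -55/338159402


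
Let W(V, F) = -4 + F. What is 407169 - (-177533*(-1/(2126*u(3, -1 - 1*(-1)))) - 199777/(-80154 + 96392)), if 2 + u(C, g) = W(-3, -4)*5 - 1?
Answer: 151110332317359/371111371 ≈ 4.0718e+5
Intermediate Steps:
u(C, g) = -43 (u(C, g) = -2 + ((-4 - 4)*5 - 1) = -2 + (-8*5 - 1) = -2 + (-40 - 1) = -2 - 41 = -43)
407169 - (-177533*(-1/(2126*u(3, -1 - 1*(-1)))) - 199777/(-80154 + 96392)) = 407169 - (-177533/((-2126*(-43))) - 199777/(-80154 + 96392)) = 407169 - (-177533/91418 - 199777/16238) = 407169 - 1*(-5286498660/371111371) = 407169 + 5286498660/371111371 = 151110332317359/371111371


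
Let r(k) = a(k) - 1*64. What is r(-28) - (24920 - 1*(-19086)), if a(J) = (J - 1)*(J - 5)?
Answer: -43113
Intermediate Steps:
a(J) = (-1 + J)*(-5 + J)
r(k) = -59 + k**2 - 6*k (r(k) = (5 + k**2 - 6*k) - 1*64 = (5 + k**2 - 6*k) - 64 = -59 + k**2 - 6*k)
r(-28) - (24920 - 1*(-19086)) = (-59 + (-28)**2 - 6*(-28)) - (24920 - 1*(-19086)) = (-59 + 784 + 168) - (24920 + 19086) = 893 - 1*44006 = 893 - 44006 = -43113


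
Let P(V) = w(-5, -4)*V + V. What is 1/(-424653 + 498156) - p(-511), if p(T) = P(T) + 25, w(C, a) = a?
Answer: -114517673/73503 ≈ -1558.0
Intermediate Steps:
P(V) = -3*V (P(V) = -4*V + V = -3*V)
p(T) = 25 - 3*T (p(T) = -3*T + 25 = 25 - 3*T)
1/(-424653 + 498156) - p(-511) = 1/(-424653 + 498156) - (25 - 3*(-511)) = 1/73503 - (25 + 1533) = 1/73503 - 1*1558 = 1/73503 - 1558 = -114517673/73503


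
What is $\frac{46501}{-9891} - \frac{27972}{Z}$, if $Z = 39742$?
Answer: $- \frac{151765271}{28077723} \approx -5.4052$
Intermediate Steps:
$\frac{46501}{-9891} - \frac{27972}{Z} = \frac{46501}{-9891} - \frac{27972}{39742} = 46501 \left(- \frac{1}{9891}\right) - \frac{13986}{19871} = - \frac{6643}{1413} - \frac{13986}{19871} = - \frac{151765271}{28077723}$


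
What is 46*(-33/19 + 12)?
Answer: 8970/19 ≈ 472.11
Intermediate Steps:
46*(-33/19 + 12) = 46*(195/19) = 8970/19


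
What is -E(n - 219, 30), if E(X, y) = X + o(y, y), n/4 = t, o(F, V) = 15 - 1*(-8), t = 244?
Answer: -780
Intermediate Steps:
o(F, V) = 23 (o(F, V) = 15 + 8 = 23)
n = 976 (n = 4*244 = 976)
E(X, y) = 23 + X (E(X, y) = X + 23 = 23 + X)
-E(n - 219, 30) = -(23 + (976 - 219)) = -(23 + 757) = -1*780 = -780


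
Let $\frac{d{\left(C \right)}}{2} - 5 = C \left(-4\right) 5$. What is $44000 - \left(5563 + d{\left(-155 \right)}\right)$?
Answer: $32227$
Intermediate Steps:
$d{\left(C \right)} = 10 - 40 C$ ($d{\left(C \right)} = 10 + 2 C \left(-4\right) 5 = 10 + 2 - 4 C 5 = 10 + 2 \left(- 20 C\right) = 10 - 40 C$)
$44000 - \left(5563 + d{\left(-155 \right)}\right) = 44000 - \left(5573 + 6200\right) = 44000 - 11773 = 32227$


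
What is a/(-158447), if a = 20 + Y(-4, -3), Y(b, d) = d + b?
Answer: -13/158447 ≈ -8.2046e-5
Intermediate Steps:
Y(b, d) = b + d
a = 13 (a = 20 + (-4 - 3) = 20 - 7 = 13)
a/(-158447) = 13/(-158447) = -1/158447*13 = -13/158447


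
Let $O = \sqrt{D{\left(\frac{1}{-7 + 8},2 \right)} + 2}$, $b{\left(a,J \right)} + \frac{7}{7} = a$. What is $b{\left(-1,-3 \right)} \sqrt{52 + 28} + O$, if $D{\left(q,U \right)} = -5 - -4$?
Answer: $1 - 8 \sqrt{5} \approx -16.889$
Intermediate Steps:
$b{\left(a,J \right)} = -1 + a$
$D{\left(q,U \right)} = -1$ ($D{\left(q,U \right)} = -5 + 4 = -1$)
$O = 1$ ($O = \sqrt{-1 + 2} = \sqrt{1} = 1$)
$b{\left(-1,-3 \right)} \sqrt{52 + 28} + O = \left(-1 - 1\right) \sqrt{52 + 28} + 1 = - 2 \sqrt{80} + 1 = - 2 \cdot 4 \sqrt{5} + 1 = - 8 \sqrt{5} + 1 = 1 - 8 \sqrt{5}$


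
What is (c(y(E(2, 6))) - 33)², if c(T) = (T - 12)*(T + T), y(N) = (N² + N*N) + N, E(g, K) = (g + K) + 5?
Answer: 56617823025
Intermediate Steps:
E(g, K) = 5 + K + g (E(g, K) = (K + g) + 5 = 5 + K + g)
y(N) = N + 2*N² (y(N) = (N² + N²) + N = 2*N² + N = N + 2*N²)
c(T) = 2*T*(-12 + T) (c(T) = (-12 + T)*(2*T) = 2*T*(-12 + T))
(c(y(E(2, 6))) - 33)² = (2*((5 + 6 + 2)*(1 + 2*(5 + 6 + 2)))*(-12 + (5 + 6 + 2)*(1 + 2*(5 + 6 + 2))) - 33)² = (2*(13*(1 + 2*13))*(-12 + 13*(1 + 2*13)) - 33)² = (2*(13*(1 + 26))*(-12 + 13*(1 + 26)) - 33)² = (2*(13*27)*(-12 + 13*27) - 33)² = (2*351*(-12 + 351) - 33)² = (2*351*339 - 33)² = (237978 - 33)² = 237945² = 56617823025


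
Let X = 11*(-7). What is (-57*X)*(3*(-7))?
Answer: -92169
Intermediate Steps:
X = -77
(-57*X)*(3*(-7)) = (-57*(-77))*(3*(-7)) = 4389*(-21) = -92169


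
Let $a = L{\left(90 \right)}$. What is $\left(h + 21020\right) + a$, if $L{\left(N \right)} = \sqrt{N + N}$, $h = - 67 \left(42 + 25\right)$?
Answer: $16531 + 6 \sqrt{5} \approx 16544.0$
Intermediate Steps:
$h = -4489$ ($h = \left(-67\right) 67 = -4489$)
$L{\left(N \right)} = \sqrt{2} \sqrt{N}$ ($L{\left(N \right)} = \sqrt{2 N} = \sqrt{2} \sqrt{N}$)
$a = 6 \sqrt{5}$ ($a = \sqrt{2} \sqrt{90} = \sqrt{2} \cdot 3 \sqrt{10} = 6 \sqrt{5} \approx 13.416$)
$\left(h + 21020\right) + a = \left(-4489 + 21020\right) + 6 \sqrt{5} = 16531 + 6 \sqrt{5}$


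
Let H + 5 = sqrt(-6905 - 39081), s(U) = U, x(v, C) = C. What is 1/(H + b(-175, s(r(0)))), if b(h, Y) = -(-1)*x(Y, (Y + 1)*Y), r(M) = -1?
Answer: -5/46011 - I*sqrt(45986)/46011 ≈ -0.00010867 - 0.0046607*I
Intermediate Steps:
b(h, Y) = Y*(1 + Y) (b(h, Y) = -(-1)*(Y + 1)*Y = -(-1)*(1 + Y)*Y = -(-1)*Y*(1 + Y) = Y*(1 + Y))
H = -5 + I*sqrt(45986) (H = -5 + sqrt(-6905 - 39081) = -5 + sqrt(-45986) = -5 + I*sqrt(45986) ≈ -5.0 + 214.44*I)
1/(H + b(-175, s(r(0)))) = 1/((-5 + I*sqrt(45986)) - (1 - 1)) = 1/((-5 + I*sqrt(45986)) - 1*0) = 1/((-5 + I*sqrt(45986)) + 0) = 1/(-5 + I*sqrt(45986))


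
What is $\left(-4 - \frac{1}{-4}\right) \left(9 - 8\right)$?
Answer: $- \frac{15}{4} \approx -3.75$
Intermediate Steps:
$\left(-4 - \frac{1}{-4}\right) \left(9 - 8\right) = \left(-4 - - \frac{1}{4}\right) 1 = \left(-4 + \frac{1}{4}\right) 1 = \left(- \frac{15}{4}\right) 1 = - \frac{15}{4}$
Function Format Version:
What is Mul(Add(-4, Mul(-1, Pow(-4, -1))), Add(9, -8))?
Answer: Rational(-15, 4) ≈ -3.7500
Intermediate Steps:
Mul(Add(-4, Mul(-1, Pow(-4, -1))), Add(9, -8)) = Mul(Add(-4, Mul(-1, Rational(-1, 4))), 1) = Mul(Add(-4, Rational(1, 4)), 1) = Mul(Rational(-15, 4), 1) = Rational(-15, 4)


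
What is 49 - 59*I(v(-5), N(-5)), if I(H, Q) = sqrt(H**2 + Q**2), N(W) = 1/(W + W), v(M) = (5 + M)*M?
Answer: 431/10 ≈ 43.100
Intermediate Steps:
v(M) = M*(5 + M)
N(W) = 1/(2*W)
49 - 59*I(v(-5), N(-5)) = 49 - 59*sqrt((-5*(5 - 5))**2 + ((1/2)/(-5))**2) = 49 - 59*sqrt((-5*0)**2 + ((1/2)*(-1/5))**2) = 49 - 59*sqrt(0**2 + (-1/10)**2) = 49 - 59*sqrt(0 + 1/100) = 49 - 59*sqrt(1/100) = 49 - 59*1/10 = 49 - 59/10 = 431/10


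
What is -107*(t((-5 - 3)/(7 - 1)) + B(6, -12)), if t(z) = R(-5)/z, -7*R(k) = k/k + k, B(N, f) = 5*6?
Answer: -22149/7 ≈ -3164.1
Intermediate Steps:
B(N, f) = 30
R(k) = -⅐ - k/7 (R(k) = -(k/k + k)/7 = -(1 + k)/7 = -⅐ - k/7)
t(z) = 4/(7*z) (t(z) = (-⅐ - ⅐*(-5))/z = (-⅐ + 5/7)/z = 4/(7*z))
-107*(t((-5 - 3)/(7 - 1)) + B(6, -12)) = -107*(4/(7*(((-5 - 3)/(7 - 1)))) + 30) = -107*(4/(7*((-8/6))) + 30) = -107*(4/(7*((-8*⅙))) + 30) = -107*(4/(7*(-4/3)) + 30) = -107*((4/7)*(-¾) + 30) = -107*(-3/7 + 30) = -107*207/7 = -22149/7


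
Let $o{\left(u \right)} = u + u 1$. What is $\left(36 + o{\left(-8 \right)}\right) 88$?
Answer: $1760$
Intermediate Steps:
$o{\left(u \right)} = 2 u$ ($o{\left(u \right)} = u + u = 2 u$)
$\left(36 + o{\left(-8 \right)}\right) 88 = \left(36 + 2 \left(-8\right)\right) 88 = \left(36 - 16\right) 88 = 20 \cdot 88 = 1760$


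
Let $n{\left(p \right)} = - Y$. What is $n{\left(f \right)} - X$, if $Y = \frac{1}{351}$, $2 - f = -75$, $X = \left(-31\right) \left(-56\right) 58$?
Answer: $- \frac{35341489}{351} \approx -1.0069 \cdot 10^{5}$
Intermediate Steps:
$X = 100688$ ($X = 1736 \cdot 58 = 100688$)
$f = 77$ ($f = 2 - -75 = 2 + 75 = 77$)
$Y = \frac{1}{351} \approx 0.002849$
$n{\left(p \right)} = - \frac{1}{351}$ ($n{\left(p \right)} = \left(-1\right) \frac{1}{351} = - \frac{1}{351}$)
$n{\left(f \right)} - X = - \frac{1}{351} - 100688 = - \frac{35341489}{351}$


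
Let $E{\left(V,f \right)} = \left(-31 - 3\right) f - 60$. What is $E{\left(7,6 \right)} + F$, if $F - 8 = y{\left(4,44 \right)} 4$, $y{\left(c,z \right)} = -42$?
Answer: $-424$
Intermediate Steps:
$E{\left(V,f \right)} = -60 - 34 f$ ($E{\left(V,f \right)} = - 34 f - 60 = -60 - 34 f$)
$F = -160$ ($F = 8 - 168 = -160$)
$E{\left(7,6 \right)} + F = \left(-60 - 204\right) - 160 = -264 - 160 = -424$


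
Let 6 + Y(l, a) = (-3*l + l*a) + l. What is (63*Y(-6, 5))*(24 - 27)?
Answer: 4536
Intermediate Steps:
Y(l, a) = -6 - 2*l + a*l (Y(l, a) = -6 + ((-3*l + l*a) + l) = -6 + ((-3*l + a*l) + l) = -6 + (-2*l + a*l) = -6 - 2*l + a*l)
(63*Y(-6, 5))*(24 - 27) = (63*(-6 - 2*(-6) + 5*(-6)))*(24 - 27) = (63*(-6 + 12 - 30))*(-3) = (63*(-24))*(-3) = -1512*(-3) = 4536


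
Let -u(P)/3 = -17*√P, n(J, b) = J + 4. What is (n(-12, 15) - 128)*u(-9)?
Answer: -20808*I ≈ -20808.0*I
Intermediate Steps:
n(J, b) = 4 + J
u(P) = 51*√P (u(P) = -(-51)*√P = 51*√P)
(n(-12, 15) - 128)*u(-9) = ((4 - 12) - 128)*(51*√(-9)) = (-8 - 128)*(51*(3*I)) = -20808*I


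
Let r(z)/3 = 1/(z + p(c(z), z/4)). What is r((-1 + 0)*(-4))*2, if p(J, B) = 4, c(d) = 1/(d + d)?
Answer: ¾ ≈ 0.75000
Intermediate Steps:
c(d) = 1/(2*d)
r(z) = 3/(4 + z) (r(z) = 3/(z + 4) = 3/(4 + z))
r((-1 + 0)*(-4))*2 = (3/(4 + (-1 + 0)*(-4)))*2 = (3/(4 - 1*(-4)))*2 = (3/(4 + 4))*2 = (3/8)*2 = ¾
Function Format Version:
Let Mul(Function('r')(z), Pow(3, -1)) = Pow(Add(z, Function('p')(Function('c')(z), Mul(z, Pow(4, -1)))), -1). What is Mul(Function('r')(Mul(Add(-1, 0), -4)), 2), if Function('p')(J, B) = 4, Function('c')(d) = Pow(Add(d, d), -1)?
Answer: Rational(3, 4) ≈ 0.75000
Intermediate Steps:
Function('c')(d) = Mul(Rational(1, 2), Pow(d, -1)) (Function('c')(d) = Pow(Mul(2, d), -1) = Mul(Rational(1, 2), Pow(d, -1)))
Function('r')(z) = Mul(3, Pow(Add(4, z), -1)) (Function('r')(z) = Mul(3, Pow(Add(z, 4), -1)) = Mul(3, Pow(Add(4, z), -1)))
Mul(Function('r')(Mul(Add(-1, 0), -4)), 2) = Mul(Mul(3, Pow(Add(4, Mul(Add(-1, 0), -4)), -1)), 2) = Mul(Mul(3, Pow(Add(4, Mul(-1, -4)), -1)), 2) = Mul(Mul(3, Pow(Add(4, 4), -1)), 2) = Mul(Mul(3, Pow(8, -1)), 2) = Mul(Mul(3, Rational(1, 8)), 2) = Mul(Rational(3, 8), 2) = Rational(3, 4)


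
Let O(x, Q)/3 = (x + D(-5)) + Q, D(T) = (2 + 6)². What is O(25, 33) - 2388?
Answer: -2022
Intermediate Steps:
D(T) = 64 (D(T) = 8² = 64)
O(x, Q) = 192 + 3*Q + 3*x (O(x, Q) = 3*((x + 64) + Q) = 3*((64 + x) + Q) = 3*(64 + Q + x) = 192 + 3*Q + 3*x)
O(25, 33) - 2388 = (192 + 3*33 + 3*25) - 2388 = (192 + 99 + 75) - 2388 = 366 - 2388 = -2022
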